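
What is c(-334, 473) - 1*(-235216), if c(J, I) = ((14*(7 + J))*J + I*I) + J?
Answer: 1987663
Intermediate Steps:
c(J, I) = J + I**2 + J*(98 + 14*J) (c(J, I) = ((98 + 14*J)*J + I**2) + J = (J*(98 + 14*J) + I**2) + J = (I**2 + J*(98 + 14*J)) + J = J + I**2 + J*(98 + 14*J))
c(-334, 473) - 1*(-235216) = (473**2 + 14*(-334)**2 + 99*(-334)) - 1*(-235216) = (223729 + 14*111556 - 33066) + 235216 = (223729 + 1561784 - 33066) + 235216 = 1752447 + 235216 = 1987663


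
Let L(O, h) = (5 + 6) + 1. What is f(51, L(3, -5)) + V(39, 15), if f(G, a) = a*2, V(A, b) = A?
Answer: 63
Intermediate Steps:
L(O, h) = 12 (L(O, h) = 11 + 1 = 12)
f(G, a) = 2*a
f(51, L(3, -5)) + V(39, 15) = 2*12 + 39 = 24 + 39 = 63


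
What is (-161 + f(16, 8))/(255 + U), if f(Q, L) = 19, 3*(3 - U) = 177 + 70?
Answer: -426/527 ≈ -0.80835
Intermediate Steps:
U = -238/3 (U = 3 - (177 + 70)/3 = 3 - 1/3*247 = 3 - 247/3 = -238/3 ≈ -79.333)
(-161 + f(16, 8))/(255 + U) = (-161 + 19)/(255 - 238/3) = -142/527/3 = -142*3/527 = -426/527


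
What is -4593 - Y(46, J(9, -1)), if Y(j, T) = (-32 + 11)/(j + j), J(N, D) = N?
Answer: -422535/92 ≈ -4592.8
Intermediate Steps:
Y(j, T) = -21/(2*j) (Y(j, T) = -21*1/(2*j) = -21/(2*j))
-4593 - Y(46, J(9, -1)) = -4593 - (-21)/(2*46) = -4593 - 1*(-21/92) = -4593 + 21/92 = -422535/92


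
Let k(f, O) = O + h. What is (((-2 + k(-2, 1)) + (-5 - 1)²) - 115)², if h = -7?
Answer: 7569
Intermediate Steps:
k(f, O) = -7 + O (k(f, O) = O - 7 = -7 + O)
(((-2 + k(-2, 1)) + (-5 - 1)²) - 115)² = (((-2 + (-7 + 1)) + (-5 - 1)²) - 115)² = (((-2 - 6) + (-6)²) - 115)² = ((-8 + 36) - 115)² = (28 - 115)² = (-87)² = 7569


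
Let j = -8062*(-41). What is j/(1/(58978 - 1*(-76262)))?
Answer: 44702500080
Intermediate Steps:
j = 330542
j/(1/(58978 - 1*(-76262))) = 330542/(1/(58978 - 1*(-76262))) = 330542/(1/(58978 + 76262)) = 330542/(1/135240) = 330542*135240 = 44702500080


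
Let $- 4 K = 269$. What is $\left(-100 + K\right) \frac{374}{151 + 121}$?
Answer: $- \frac{7359}{32} \approx -229.97$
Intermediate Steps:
$K = - \frac{269}{4}$ ($K = \left(- \frac{1}{4}\right) 269 = - \frac{269}{4} \approx -67.25$)
$\left(-100 + K\right) \frac{374}{151 + 121} = \left(-100 - \frac{269}{4}\right) \frac{374}{151 + 121} = - \frac{669 \cdot \frac{374}{272}}{4} = - \frac{669 \cdot 374 \cdot \frac{1}{272}}{4} = \left(- \frac{669}{4}\right) \frac{11}{8} = - \frac{7359}{32}$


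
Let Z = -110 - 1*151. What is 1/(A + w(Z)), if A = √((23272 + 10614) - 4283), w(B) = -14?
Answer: 2/4201 + √29603/29407 ≈ 0.0063269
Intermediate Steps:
Z = -261 (Z = -110 - 151 = -261)
A = √29603 (A = √(33886 - 4283) = √29603 ≈ 172.06)
1/(A + w(Z)) = 1/(√29603 - 14) = 1/(-14 + √29603)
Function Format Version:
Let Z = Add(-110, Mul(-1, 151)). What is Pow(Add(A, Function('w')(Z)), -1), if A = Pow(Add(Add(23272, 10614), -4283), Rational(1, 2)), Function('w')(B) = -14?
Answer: Add(Rational(2, 4201), Mul(Rational(1, 29407), Pow(29603, Rational(1, 2)))) ≈ 0.0063269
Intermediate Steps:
Z = -261 (Z = Add(-110, -151) = -261)
A = Pow(29603, Rational(1, 2)) (A = Pow(Add(33886, -4283), Rational(1, 2)) = Pow(29603, Rational(1, 2)) ≈ 172.06)
Pow(Add(A, Function('w')(Z)), -1) = Pow(Add(Pow(29603, Rational(1, 2)), -14), -1) = Pow(Add(-14, Pow(29603, Rational(1, 2))), -1)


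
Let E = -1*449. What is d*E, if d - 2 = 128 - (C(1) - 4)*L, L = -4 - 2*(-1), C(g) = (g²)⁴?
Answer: -55676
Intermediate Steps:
C(g) = g⁸
L = -2 (L = -4 + 2 = -2)
E = -449
d = 124 (d = 2 + (128 - (1⁸ - 4)*(-2)) = 2 + (128 - (1 - 4)*(-2)) = 2 + (128 - (-3)*(-2)) = 2 + (128 - 1*6) = 2 + (128 - 6) = 2 + 122 = 124)
d*E = 124*(-449) = -55676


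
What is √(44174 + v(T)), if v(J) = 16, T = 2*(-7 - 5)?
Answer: 3*√4910 ≈ 210.21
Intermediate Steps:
T = -24 (T = 2*(-12) = -24)
√(44174 + v(T)) = √(44174 + 16) = √44190 = 3*√4910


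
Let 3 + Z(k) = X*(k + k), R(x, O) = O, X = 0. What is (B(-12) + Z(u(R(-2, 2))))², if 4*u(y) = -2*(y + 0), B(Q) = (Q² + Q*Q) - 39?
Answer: 60516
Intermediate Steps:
B(Q) = -39 + 2*Q² (B(Q) = (Q² + Q²) - 39 = 2*Q² - 39 = -39 + 2*Q²)
u(y) = -y/2 (u(y) = (-2*(y + 0))/4 = (-2*y)/4 = -y/2)
Z(k) = -3 (Z(k) = -3 + 0*(k + k) = -3 + 0*(2*k) = -3 + 0 = -3)
(B(-12) + Z(u(R(-2, 2))))² = ((-39 + 2*(-12)²) - 3)² = ((-39 + 2*144) - 3)² = ((-39 + 288) - 3)² = (249 - 3)² = 246² = 60516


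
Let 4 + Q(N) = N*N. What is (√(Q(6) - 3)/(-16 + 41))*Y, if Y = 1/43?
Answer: √29/1075 ≈ 0.0050095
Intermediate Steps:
Q(N) = -4 + N² (Q(N) = -4 + N*N = -4 + N²)
Y = 1/43 ≈ 0.023256
(√(Q(6) - 3)/(-16 + 41))*Y = (√((-4 + 6²) - 3)/(-16 + 41))*(1/43) = (√((-4 + 36) - 3)/25)*(1/43) = (√(32 - 3)*(1/25))*(1/43) = (√29*(1/25))*(1/43) = (√29/25)*(1/43) = √29/1075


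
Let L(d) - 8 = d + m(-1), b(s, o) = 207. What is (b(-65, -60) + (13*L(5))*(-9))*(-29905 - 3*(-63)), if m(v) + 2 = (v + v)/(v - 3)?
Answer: 33831666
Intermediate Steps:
m(v) = -2 + 2*v/(-3 + v) (m(v) = -2 + (v + v)/(v - 3) = -2 + (2*v)/(-3 + v) = -2 + 2*v/(-3 + v))
L(d) = 13/2 + d (L(d) = 8 + (d + 6/(-3 - 1)) = 8 + (d + 6/(-4)) = 8 + (d + 6*(-1/4)) = 8 + (d - 3/2) = 8 + (-3/2 + d) = 13/2 + d)
(b(-65, -60) + (13*L(5))*(-9))*(-29905 - 3*(-63)) = (207 + (13*(13/2 + 5))*(-9))*(-29905 - 3*(-63)) = (207 + (13*(23/2))*(-9))*(-29905 + 189) = (207 + (299/2)*(-9))*(-29716) = (207 - 2691/2)*(-29716) = -2277/2*(-29716) = 33831666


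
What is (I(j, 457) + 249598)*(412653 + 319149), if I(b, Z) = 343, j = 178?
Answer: 182907323682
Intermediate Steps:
(I(j, 457) + 249598)*(412653 + 319149) = (343 + 249598)*(412653 + 319149) = 249941*731802 = 182907323682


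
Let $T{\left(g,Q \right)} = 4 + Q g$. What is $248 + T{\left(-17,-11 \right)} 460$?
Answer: $88108$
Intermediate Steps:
$248 + T{\left(-17,-11 \right)} 460 = 248 + \left(4 - -187\right) 460 = 248 + \left(4 + 187\right) 460 = 248 + 191 \cdot 460 = 248 + 87860 = 88108$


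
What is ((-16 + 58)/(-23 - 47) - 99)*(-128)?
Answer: 63744/5 ≈ 12749.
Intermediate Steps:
((-16 + 58)/(-23 - 47) - 99)*(-128) = (42/(-70) - 99)*(-128) = (42*(-1/70) - 99)*(-128) = (-⅗ - 99)*(-128) = -498/5*(-128) = 63744/5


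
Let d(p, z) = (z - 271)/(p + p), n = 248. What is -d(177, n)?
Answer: 23/354 ≈ 0.064972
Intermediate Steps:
d(p, z) = (-271 + z)/(2*p) (d(p, z) = (-271 + z)/((2*p)) = (-271 + z)*(1/(2*p)) = (-271 + z)/(2*p))
-d(177, n) = -(-271 + 248)/(2*177) = -(-23)/(2*177) = -1*(-23/354) = 23/354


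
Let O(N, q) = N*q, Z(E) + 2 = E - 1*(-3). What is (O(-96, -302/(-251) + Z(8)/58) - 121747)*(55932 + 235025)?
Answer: -8900731935229/251 ≈ -3.5461e+10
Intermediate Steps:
Z(E) = 1 + E (Z(E) = -2 + (E - 1*(-3)) = -2 + (E + 3) = -2 + (3 + E) = 1 + E)
(O(-96, -302/(-251) + Z(8)/58) - 121747)*(55932 + 235025) = (-96*(-302/(-251) + (1 + 8)/58) - 121747)*(55932 + 235025) = (-96*(-302*(-1/251) + 9*(1/58)) - 121747)*290957 = (-96*(302/251 + 9/58) - 121747)*290957 = (-96*19775/14558 - 121747)*290957 = (-949200/7279 - 121747)*290957 = -887145613/7279*290957 = -8900731935229/251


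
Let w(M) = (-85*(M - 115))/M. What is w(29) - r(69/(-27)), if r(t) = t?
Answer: 66457/261 ≈ 254.62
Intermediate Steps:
w(M) = (9775 - 85*M)/M (w(M) = (-85*(-115 + M))/M = (9775 - 85*M)/M)
w(29) - r(69/(-27)) = (-85 + 9775/29) - 69/(-27) = (-85 + 9775*(1/29)) - 69*(-1)/27 = (-85 + 9775/29) - 1*(-23/9) = 7310/29 + 23/9 = 66457/261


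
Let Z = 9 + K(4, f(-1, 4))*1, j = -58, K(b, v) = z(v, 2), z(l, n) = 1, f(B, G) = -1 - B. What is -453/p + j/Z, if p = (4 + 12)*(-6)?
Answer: -173/160 ≈ -1.0812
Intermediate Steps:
K(b, v) = 1
p = -96 (p = 16*(-6) = -96)
Z = 10 (Z = 9 + 1*1 = 9 + 1 = 10)
-453/p + j/Z = -453/(-96) - 58/10 = -453*(-1/96) - 58*1/10 = 151/32 - 29/5 = -173/160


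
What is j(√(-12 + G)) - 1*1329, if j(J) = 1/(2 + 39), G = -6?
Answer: -54488/41 ≈ -1329.0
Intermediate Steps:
j(J) = 1/41
j(√(-12 + G)) - 1*1329 = 1/41 - 1*1329 = 1/41 - 1329 = -54488/41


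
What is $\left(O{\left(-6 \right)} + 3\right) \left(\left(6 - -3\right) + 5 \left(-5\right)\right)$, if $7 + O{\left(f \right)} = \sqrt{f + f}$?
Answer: $64 - 32 i \sqrt{3} \approx 64.0 - 55.426 i$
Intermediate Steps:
$O{\left(f \right)} = -7 + \sqrt{2} \sqrt{f}$ ($O{\left(f \right)} = -7 + \sqrt{f + f} = -7 + \sqrt{2 f} = -7 + \sqrt{2} \sqrt{f}$)
$\left(O{\left(-6 \right)} + 3\right) \left(\left(6 - -3\right) + 5 \left(-5\right)\right) = \left(\left(-7 + \sqrt{2} \sqrt{-6}\right) + 3\right) \left(\left(6 - -3\right) + 5 \left(-5\right)\right) = \left(\left(-7 + \sqrt{2} i \sqrt{6}\right) + 3\right) \left(\left(6 + 3\right) - 25\right) = \left(\left(-7 + 2 i \sqrt{3}\right) + 3\right) \left(9 - 25\right) = \left(-4 + 2 i \sqrt{3}\right) \left(-16\right) = 64 - 32 i \sqrt{3}$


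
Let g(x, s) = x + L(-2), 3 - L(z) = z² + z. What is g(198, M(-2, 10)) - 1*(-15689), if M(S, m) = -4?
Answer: 15888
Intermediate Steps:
L(z) = 3 - z - z² (L(z) = 3 - (z² + z) = 3 - (z + z²) = 3 + (-z - z²) = 3 - z - z²)
g(x, s) = 1 + x (g(x, s) = x + (3 - 1*(-2) - 1*(-2)²) = x + (3 + 2 - 1*4) = x + (3 + 2 - 4) = x + 1 = 1 + x)
g(198, M(-2, 10)) - 1*(-15689) = (1 + 198) - 1*(-15689) = 199 + 15689 = 15888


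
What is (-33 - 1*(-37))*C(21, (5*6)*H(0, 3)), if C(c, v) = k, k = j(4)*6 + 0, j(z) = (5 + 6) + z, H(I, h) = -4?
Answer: 360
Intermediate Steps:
j(z) = 11 + z
k = 90 (k = (11 + 4)*6 + 0 = 15*6 + 0 = 90 + 0 = 90)
C(c, v) = 90
(-33 - 1*(-37))*C(21, (5*6)*H(0, 3)) = (-33 - 1*(-37))*90 = (-33 + 37)*90 = 4*90 = 360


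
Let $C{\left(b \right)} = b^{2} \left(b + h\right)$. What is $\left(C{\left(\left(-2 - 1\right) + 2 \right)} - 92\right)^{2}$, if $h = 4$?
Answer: $7921$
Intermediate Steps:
$C{\left(b \right)} = b^{2} \left(4 + b\right)$ ($C{\left(b \right)} = b^{2} \left(b + 4\right) = b^{2} \left(4 + b\right)$)
$\left(C{\left(\left(-2 - 1\right) + 2 \right)} - 92\right)^{2} = \left(\left(\left(-2 - 1\right) + 2\right)^{2} \left(4 + \left(\left(-2 - 1\right) + 2\right)\right) - 92\right)^{2} = \left(\left(-3 + 2\right)^{2} \left(4 + \left(-3 + 2\right)\right) - 92\right)^{2} = \left(\left(-1\right)^{2} \left(4 - 1\right) - 92\right)^{2} = \left(1 \cdot 3 - 92\right)^{2} = \left(3 - 92\right)^{2} = \left(-89\right)^{2} = 7921$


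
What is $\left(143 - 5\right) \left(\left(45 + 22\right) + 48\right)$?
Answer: $15870$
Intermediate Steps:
$\left(143 - 5\right) \left(\left(45 + 22\right) + 48\right) = 138 \left(67 + 48\right) = 138 \cdot 115 = 15870$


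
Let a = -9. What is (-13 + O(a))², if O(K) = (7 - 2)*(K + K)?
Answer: 10609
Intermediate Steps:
O(K) = 10*K (O(K) = 5*(2*K) = 10*K)
(-13 + O(a))² = (-13 + 10*(-9))² = (-13 - 90)² = (-103)² = 10609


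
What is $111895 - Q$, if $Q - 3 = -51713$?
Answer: $163605$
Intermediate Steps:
$Q = -51710$ ($Q = 3 - 51713 = -51710$)
$111895 - Q = 111895 - -51710 = 111895 + 51710 = 163605$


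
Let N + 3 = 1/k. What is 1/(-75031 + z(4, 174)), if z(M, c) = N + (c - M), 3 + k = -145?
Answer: -148/11079873 ≈ -1.3358e-5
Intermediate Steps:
k = -148 (k = -3 - 145 = -148)
N = -445/148 (N = -3 + 1/(-148) = -3 - 1/148 = -445/148 ≈ -3.0068)
z(M, c) = -445/148 + c - M (z(M, c) = -445/148 + (c - M) = -445/148 + c - M)
1/(-75031 + z(4, 174)) = 1/(-75031 + (-445/148 + 174 - 1*4)) = 1/(-75031 + (-445/148 + 174 - 4)) = 1/(-75031 + 24715/148) = 1/(-11079873/148) = -148/11079873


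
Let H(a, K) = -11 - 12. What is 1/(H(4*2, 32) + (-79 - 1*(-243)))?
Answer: 1/141 ≈ 0.0070922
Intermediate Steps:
H(a, K) = -23
1/(H(4*2, 32) + (-79 - 1*(-243))) = 1/(-23 + (-79 - 1*(-243))) = 1/(-23 + (-79 + 243)) = 1/(-23 + 164) = 1/141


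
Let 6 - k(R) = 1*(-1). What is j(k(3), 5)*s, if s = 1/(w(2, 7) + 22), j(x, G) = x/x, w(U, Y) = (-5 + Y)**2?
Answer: 1/26 ≈ 0.038462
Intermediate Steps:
k(R) = 7 (k(R) = 6 - (-1) = 6 - 1*(-1) = 6 + 1 = 7)
j(x, G) = 1
s = 1/26 (s = 1/((-5 + 7)**2 + 22) = 1/(2**2 + 22) = 1/(4 + 22) = 1/26 ≈ 0.038462)
j(k(3), 5)*s = 1*(1/26) = 1/26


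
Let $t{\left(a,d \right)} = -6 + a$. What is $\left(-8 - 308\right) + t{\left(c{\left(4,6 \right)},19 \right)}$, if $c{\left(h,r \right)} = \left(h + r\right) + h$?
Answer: $-308$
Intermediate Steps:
$c{\left(h,r \right)} = r + 2 h$
$\left(-8 - 308\right) + t{\left(c{\left(4,6 \right)},19 \right)} = \left(-8 - 308\right) + \left(-6 + \left(6 + 2 \cdot 4\right)\right) = -316 + \left(-6 + \left(6 + 8\right)\right) = -316 + \left(-6 + 14\right) = -316 + 8 = -308$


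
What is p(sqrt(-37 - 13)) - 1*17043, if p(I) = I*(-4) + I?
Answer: -17043 - 15*I*sqrt(2) ≈ -17043.0 - 21.213*I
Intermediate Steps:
p(I) = -3*I (p(I) = -4*I + I = -3*I)
p(sqrt(-37 - 13)) - 1*17043 = -3*sqrt(-37 - 13) - 1*17043 = -15*I*sqrt(2) - 17043 = -17043 - 15*I*sqrt(2)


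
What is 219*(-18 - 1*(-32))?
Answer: 3066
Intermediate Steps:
219*(-18 - 1*(-32)) = 219*(-18 + 32) = 219*14 = 3066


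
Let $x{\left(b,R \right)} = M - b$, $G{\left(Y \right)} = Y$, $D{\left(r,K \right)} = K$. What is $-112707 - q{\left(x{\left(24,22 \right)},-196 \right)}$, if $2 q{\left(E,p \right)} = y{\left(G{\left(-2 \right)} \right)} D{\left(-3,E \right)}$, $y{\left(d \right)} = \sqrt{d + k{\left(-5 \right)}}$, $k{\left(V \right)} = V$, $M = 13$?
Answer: $-112707 + \frac{11 i \sqrt{7}}{2} \approx -1.1271 \cdot 10^{5} + 14.552 i$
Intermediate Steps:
$x{\left(b,R \right)} = 13 - b$
$y{\left(d \right)} = \sqrt{-5 + d}$ ($y{\left(d \right)} = \sqrt{d - 5} = \sqrt{-5 + d}$)
$q{\left(E,p \right)} = \frac{i E \sqrt{7}}{2}$ ($q{\left(E,p \right)} = \frac{\sqrt{-5 - 2} E}{2} = \frac{\sqrt{-7} E}{2} = \frac{i \sqrt{7} E}{2} = \frac{i E \sqrt{7}}{2}$)
$-112707 - q{\left(x{\left(24,22 \right)},-196 \right)} = -112707 - \frac{i \left(13 - 24\right) \sqrt{7}}{2} = -112707 - \frac{1}{2} i \left(-11\right) \sqrt{7} = -112707 - - \frac{11 i \sqrt{7}}{2} = -112707 + \frac{11 i \sqrt{7}}{2}$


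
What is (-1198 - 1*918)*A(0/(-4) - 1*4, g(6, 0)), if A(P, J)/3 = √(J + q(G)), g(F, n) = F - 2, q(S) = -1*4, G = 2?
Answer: 0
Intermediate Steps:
q(S) = -4
g(F, n) = -2 + F
A(P, J) = 3*√(-4 + J) (A(P, J) = 3*√(J - 4) = 3*√(-4 + J))
(-1198 - 1*918)*A(0/(-4) - 1*4, g(6, 0)) = (-1198 - 1*918)*(3*√(-4 + (-2 + 6))) = (-1198 - 918)*(3*√(-4 + 4)) = -6348*√0 = -6348*0 = -2116*0 = 0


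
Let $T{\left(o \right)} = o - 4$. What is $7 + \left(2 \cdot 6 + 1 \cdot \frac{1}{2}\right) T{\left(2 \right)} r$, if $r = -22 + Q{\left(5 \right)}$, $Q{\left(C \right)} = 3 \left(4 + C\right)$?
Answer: $-118$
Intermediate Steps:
$T{\left(o \right)} = -4 + o$
$Q{\left(C \right)} = 12 + 3 C$
$r = 5$ ($r = -22 + \left(12 + 3 \cdot 5\right) = -22 + \left(12 + 15\right) = -22 + 27 = 5$)
$7 + \left(2 \cdot 6 + 1 \cdot \frac{1}{2}\right) T{\left(2 \right)} r = 7 + \left(2 \cdot 6 + 1 \cdot \frac{1}{2}\right) \left(-4 + 2\right) 5 = 7 + \left(12 + 1 \cdot \frac{1}{2}\right) \left(-2\right) 5 = 7 + \left(12 + \frac{1}{2}\right) \left(-2\right) 5 = 7 + \frac{25}{2} \left(-2\right) 5 = 7 - 125 = -118$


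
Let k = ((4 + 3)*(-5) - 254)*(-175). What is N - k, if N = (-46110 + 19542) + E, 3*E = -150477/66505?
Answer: -5130445374/66505 ≈ -77144.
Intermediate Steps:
E = -50159/66505 (E = (-150477/66505)/3 = (-150477*1/66505)/3 = (⅓)*(-150477/66505) = -50159/66505 ≈ -0.75421)
N = -1766954999/66505 (N = (-46110 + 19542) - 50159/66505 = -26568 - 50159/66505 = -1766954999/66505 ≈ -26569.)
k = 50575 (k = (7*(-5) - 254)*(-175) = (-35 - 254)*(-175) = -289*(-175) = 50575)
N - k = -1766954999/66505 - 1*50575 = -1766954999/66505 - 50575 = -5130445374/66505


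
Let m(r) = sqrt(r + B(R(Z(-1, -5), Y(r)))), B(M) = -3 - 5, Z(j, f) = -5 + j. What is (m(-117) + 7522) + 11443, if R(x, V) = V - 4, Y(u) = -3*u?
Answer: 18965 + 5*I*sqrt(5) ≈ 18965.0 + 11.18*I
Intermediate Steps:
R(x, V) = -4 + V
B(M) = -8
m(r) = sqrt(-8 + r) (m(r) = sqrt(r - 8) = sqrt(-8 + r))
(m(-117) + 7522) + 11443 = (sqrt(-8 - 117) + 7522) + 11443 = (sqrt(-125) + 7522) + 11443 = (5*I*sqrt(5) + 7522) + 11443 = (7522 + 5*I*sqrt(5)) + 11443 = 18965 + 5*I*sqrt(5)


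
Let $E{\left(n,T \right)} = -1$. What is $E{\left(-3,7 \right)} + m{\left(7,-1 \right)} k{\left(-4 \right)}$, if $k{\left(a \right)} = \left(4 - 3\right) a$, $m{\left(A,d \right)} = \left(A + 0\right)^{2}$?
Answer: $-197$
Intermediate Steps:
$m{\left(A,d \right)} = A^{2}$
$k{\left(a \right)} = a$ ($k{\left(a \right)} = 1 a = a$)
$E{\left(-3,7 \right)} + m{\left(7,-1 \right)} k{\left(-4 \right)} = -1 + 7^{2} \left(-4\right) = -1 + 49 \left(-4\right) = -1 - 196 = -197$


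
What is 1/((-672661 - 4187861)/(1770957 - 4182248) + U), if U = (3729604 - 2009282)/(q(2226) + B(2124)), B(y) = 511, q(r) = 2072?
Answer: 6228364653/4160751684028 ≈ 0.0014969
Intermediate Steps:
U = 1720322/2583 (U = (3729604 - 2009282)/(2072 + 511) = 1720322/2583 ≈ 666.02)
1/((-672661 - 4187861)/(1770957 - 4182248) + U) = 1/((-672661 - 4187861)/(1770957 - 4182248) + 1720322/2583) = 1/(-4860522/(-2411291) + 1720322/2583) = 1/(-4860522*(-1/2411291) + 1720322/2583) = 1/(4860522/2411291 + 1720322/2583) = 1/(4160751684028/6228364653) = 6228364653/4160751684028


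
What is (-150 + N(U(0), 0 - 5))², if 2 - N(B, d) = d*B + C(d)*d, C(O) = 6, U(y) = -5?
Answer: 20449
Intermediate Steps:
N(B, d) = 2 - 6*d - B*d (N(B, d) = 2 - (d*B + 6*d) = 2 - (B*d + 6*d) = 2 - (6*d + B*d) = 2 + (-6*d - B*d) = 2 - 6*d - B*d)
(-150 + N(U(0), 0 - 5))² = (-150 + (2 - 6*(0 - 5) - 1*(-5)*(0 - 5)))² = (-150 + (2 - 6*(-5) - 1*(-5)*(-5)))² = (-150 + (2 + 30 - 25))² = (-150 + 7)² = (-143)² = 20449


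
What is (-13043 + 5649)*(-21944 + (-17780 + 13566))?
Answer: 193412252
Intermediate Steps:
(-13043 + 5649)*(-21944 + (-17780 + 13566)) = -7394*(-21944 - 4214) = -7394*(-26158) = 193412252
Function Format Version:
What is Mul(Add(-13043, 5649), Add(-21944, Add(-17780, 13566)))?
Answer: 193412252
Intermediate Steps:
Mul(Add(-13043, 5649), Add(-21944, Add(-17780, 13566))) = Mul(-7394, Add(-21944, -4214)) = Mul(-7394, -26158) = 193412252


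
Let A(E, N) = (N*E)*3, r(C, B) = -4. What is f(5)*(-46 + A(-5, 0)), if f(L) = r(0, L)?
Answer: 184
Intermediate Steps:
f(L) = -4
A(E, N) = 3*E*N (A(E, N) = (E*N)*3 = 3*E*N)
f(5)*(-46 + A(-5, 0)) = -4*(-46 + 3*(-5)*0) = -4*(-46 + 0) = -4*(-46) = 184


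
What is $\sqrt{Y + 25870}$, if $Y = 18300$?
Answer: $\sqrt{44170} \approx 210.17$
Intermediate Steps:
$\sqrt{Y + 25870} = \sqrt{18300 + 25870} = \sqrt{44170}$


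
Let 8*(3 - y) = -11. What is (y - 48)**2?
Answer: 121801/64 ≈ 1903.1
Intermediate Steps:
y = 35/8 (y = 3 - 1/8*(-11) = 3 + 11/8 = 35/8 ≈ 4.3750)
(y - 48)**2 = (35/8 - 48)**2 = (-349/8)**2 = 121801/64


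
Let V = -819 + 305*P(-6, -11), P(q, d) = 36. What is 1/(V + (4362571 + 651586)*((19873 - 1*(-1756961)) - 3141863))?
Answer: -1/6844469705392 ≈ -1.4610e-13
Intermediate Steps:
V = 10161 (V = -819 + 305*36 = -819 + 10980 = 10161)
1/(V + (4362571 + 651586)*((19873 - 1*(-1756961)) - 3141863)) = 1/(10161 + (4362571 + 651586)*((19873 - 1*(-1756961)) - 3141863)) = 1/(10161 + 5014157*((19873 + 1756961) - 3141863)) = 1/(10161 + 5014157*(1776834 - 3141863)) = 1/(10161 + 5014157*(-1365029)) = 1/(10161 - 6844469715553) = 1/(-6844469705392) = -1/6844469705392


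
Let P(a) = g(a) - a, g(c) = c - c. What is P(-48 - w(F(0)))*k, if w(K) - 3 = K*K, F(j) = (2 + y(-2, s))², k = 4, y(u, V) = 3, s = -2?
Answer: 2704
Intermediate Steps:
g(c) = 0
F(j) = 25 (F(j) = (2 + 3)² = 5² = 25)
w(K) = 3 + K² (w(K) = 3 + K*K = 3 + K²)
P(a) = -a (P(a) = 0 - a = -a)
P(-48 - w(F(0)))*k = -(-48 - (3 + 25²))*4 = -(-48 - (3 + 625))*4 = -(-48 - 1*628)*4 = -(-48 - 628)*4 = -1*(-676)*4 = 676*4 = 2704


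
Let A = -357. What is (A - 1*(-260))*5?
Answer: -485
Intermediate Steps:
(A - 1*(-260))*5 = (-357 - 1*(-260))*5 = (-357 + 260)*5 = -97*5 = -485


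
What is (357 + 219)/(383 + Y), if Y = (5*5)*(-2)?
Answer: 64/37 ≈ 1.7297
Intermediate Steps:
Y = -50 (Y = 25*(-2) = -50)
(357 + 219)/(383 + Y) = (357 + 219)/(383 - 50) = 576/333 = 576*(1/333) = 64/37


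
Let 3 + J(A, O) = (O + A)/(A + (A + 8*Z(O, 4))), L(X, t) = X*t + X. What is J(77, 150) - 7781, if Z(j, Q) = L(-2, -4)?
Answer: -1572141/202 ≈ -7782.9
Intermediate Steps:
L(X, t) = X + X*t
Z(j, Q) = 6 (Z(j, Q) = -2*(1 - 4) = -2*(-3) = 6)
J(A, O) = -3 + (A + O)/(48 + 2*A) (J(A, O) = -3 + (O + A)/(A + (A + 8*6)) = -3 + (A + O)/(A + (A + 48)) = -3 + (A + O)/(A + (48 + A)) = -3 + (A + O)/(48 + 2*A))
J(77, 150) - 7781 = (-144 + 150 - 5*77)/(2*(24 + 77)) - 7781 = (½)*(-144 + 150 - 385)/101 - 7781 = (½)*(1/101)*(-379) - 7781 = -379/202 - 7781 = -1572141/202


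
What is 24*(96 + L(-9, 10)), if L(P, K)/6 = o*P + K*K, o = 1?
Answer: 15408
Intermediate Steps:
L(P, K) = 6*P + 6*K² (L(P, K) = 6*(1*P + K*K) = 6*(P + K²) = 6*P + 6*K²)
24*(96 + L(-9, 10)) = 24*(96 + (6*(-9) + 6*10²)) = 24*(96 + (-54 + 6*100)) = 24*(96 + (-54 + 600)) = 24*(96 + 546) = 24*642 = 15408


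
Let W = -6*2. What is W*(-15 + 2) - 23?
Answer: 133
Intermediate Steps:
W = -12
W*(-15 + 2) - 23 = -12*(-15 + 2) - 23 = -12*(-13) - 23 = 156 - 23 = 133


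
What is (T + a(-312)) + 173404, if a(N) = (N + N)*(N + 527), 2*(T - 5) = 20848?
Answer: 49673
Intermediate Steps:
T = 10429 (T = 5 + (1/2)*20848 = 5 + 10424 = 10429)
a(N) = 2*N*(527 + N) (a(N) = (2*N)*(527 + N) = 2*N*(527 + N))
(T + a(-312)) + 173404 = (10429 + 2*(-312)*(527 - 312)) + 173404 = (10429 + 2*(-312)*215) + 173404 = (10429 - 134160) + 173404 = -123731 + 173404 = 49673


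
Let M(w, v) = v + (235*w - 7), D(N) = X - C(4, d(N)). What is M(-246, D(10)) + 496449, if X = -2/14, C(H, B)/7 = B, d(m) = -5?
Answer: 3070668/7 ≈ 4.3867e+5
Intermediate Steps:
C(H, B) = 7*B
X = -1/7 (X = -2*1/14 = -1/7 ≈ -0.14286)
D(N) = 244/7 (D(N) = -1/7 - 7*(-5) = -1/7 - 1*(-35) = -1/7 + 35 = 244/7)
M(w, v) = -7 + v + 235*w (M(w, v) = v + (-7 + 235*w) = -7 + v + 235*w)
M(-246, D(10)) + 496449 = (-7 + 244/7 + 235*(-246)) + 496449 = (-7 + 244/7 - 57810) + 496449 = -404475/7 + 496449 = 3070668/7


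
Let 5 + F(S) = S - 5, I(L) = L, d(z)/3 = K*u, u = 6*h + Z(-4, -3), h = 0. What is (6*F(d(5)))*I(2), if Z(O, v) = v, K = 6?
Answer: -768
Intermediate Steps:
u = -3 (u = 6*0 - 3 = 0 - 3 = -3)
d(z) = -54 (d(z) = 3*(6*(-3)) = 3*(-18) = -54)
F(S) = -10 + S (F(S) = -5 + (S - 5) = -5 + (-5 + S) = -10 + S)
(6*F(d(5)))*I(2) = (6*(-10 - 54))*2 = (6*(-64))*2 = -384*2 = -768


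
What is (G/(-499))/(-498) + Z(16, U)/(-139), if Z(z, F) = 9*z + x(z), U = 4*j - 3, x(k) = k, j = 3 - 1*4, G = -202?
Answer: -19894199/17270889 ≈ -1.1519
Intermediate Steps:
j = -1 (j = 3 - 4 = -1)
U = -7 (U = 4*(-1) - 3 = -4 - 3 = -7)
Z(z, F) = 10*z (Z(z, F) = 9*z + z = 10*z)
(G/(-499))/(-498) + Z(16, U)/(-139) = -202/(-499)/(-498) + (10*16)/(-139) = -202*(-1/499)*(-1/498) + 160*(-1/139) = (202/499)*(-1/498) - 160/139 = -101/124251 - 160/139 = -19894199/17270889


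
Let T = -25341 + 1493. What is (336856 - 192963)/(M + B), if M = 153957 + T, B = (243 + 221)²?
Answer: 143893/345405 ≈ 0.41659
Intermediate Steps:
T = -23848
B = 215296 (B = 464² = 215296)
M = 130109 (M = 153957 - 23848 = 130109)
(336856 - 192963)/(M + B) = (336856 - 192963)/(130109 + 215296) = 143893/345405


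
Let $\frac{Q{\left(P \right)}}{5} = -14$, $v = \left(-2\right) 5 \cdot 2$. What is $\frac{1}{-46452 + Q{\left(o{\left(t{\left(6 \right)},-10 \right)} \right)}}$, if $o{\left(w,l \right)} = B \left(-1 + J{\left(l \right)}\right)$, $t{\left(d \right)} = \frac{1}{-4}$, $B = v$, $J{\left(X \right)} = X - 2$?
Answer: $- \frac{1}{46522} \approx -2.1495 \cdot 10^{-5}$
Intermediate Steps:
$J{\left(X \right)} = -2 + X$
$v = -20$ ($v = \left(-10\right) 2 = -20$)
$B = -20$
$t{\left(d \right)} = - \frac{1}{4}$
$o{\left(w,l \right)} = 60 - 20 l$ ($o{\left(w,l \right)} = - 20 \left(-1 + \left(-2 + l\right)\right) = - 20 \left(-3 + l\right) = 60 - 20 l$)
$Q{\left(P \right)} = -70$ ($Q{\left(P \right)} = 5 \left(-14\right) = -70$)
$\frac{1}{-46452 + Q{\left(o{\left(t{\left(6 \right)},-10 \right)} \right)}} = \frac{1}{-46452 - 70} = \frac{1}{-46522} = - \frac{1}{46522}$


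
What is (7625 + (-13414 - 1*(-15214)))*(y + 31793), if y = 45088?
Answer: 724603425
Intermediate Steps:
(7625 + (-13414 - 1*(-15214)))*(y + 31793) = (7625 + (-13414 - 1*(-15214)))*(45088 + 31793) = (7625 + (-13414 + 15214))*76881 = (7625 + 1800)*76881 = 9425*76881 = 724603425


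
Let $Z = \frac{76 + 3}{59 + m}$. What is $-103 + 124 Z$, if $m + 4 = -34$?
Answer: $\frac{7633}{21} \approx 363.48$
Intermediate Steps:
$m = -38$ ($m = -4 - 34 = -38$)
$Z = \frac{79}{21}$ ($Z = \frac{76 + 3}{59 - 38} = \frac{79}{21} \approx 3.7619$)
$-103 + 124 Z = -103 + 124 \cdot \frac{79}{21} = -103 + \frac{9796}{21} = \frac{7633}{21}$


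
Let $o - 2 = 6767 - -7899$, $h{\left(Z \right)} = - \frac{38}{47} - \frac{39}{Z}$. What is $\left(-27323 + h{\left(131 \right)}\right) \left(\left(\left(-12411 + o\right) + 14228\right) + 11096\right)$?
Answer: $- \frac{4640076351282}{6157} \approx -7.5363 \cdot 10^{8}$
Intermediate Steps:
$h{\left(Z \right)} = - \frac{38}{47} - \frac{39}{Z}$ ($h{\left(Z \right)} = \left(-38\right) \frac{1}{47} - \frac{39}{Z} = - \frac{38}{47} - \frac{39}{Z}$)
$o = 14668$ ($o = 2 + \left(6767 - -7899\right) = 2 + \left(6767 + 7899\right) = 2 + 14666 = 14668$)
$\left(-27323 + h{\left(131 \right)}\right) \left(\left(\left(-12411 + o\right) + 14228\right) + 11096\right) = \left(-27323 - \left(\frac{38}{47} + \frac{39}{131}\right)\right) \left(\left(\left(-12411 + 14668\right) + 14228\right) + 11096\right) = \left(-27323 - \frac{6811}{6157}\right) \left(\left(2257 + 14228\right) + 11096\right) = \left(-27323 - \frac{6811}{6157}\right) \left(16485 + 11096\right) = \left(-27323 - \frac{6811}{6157}\right) 27581 = \left(- \frac{168234522}{6157}\right) 27581 = - \frac{4640076351282}{6157}$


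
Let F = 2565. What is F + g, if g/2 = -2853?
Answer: -3141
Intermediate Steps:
g = -5706 (g = 2*(-2853) = -5706)
F + g = 2565 - 5706 = -3141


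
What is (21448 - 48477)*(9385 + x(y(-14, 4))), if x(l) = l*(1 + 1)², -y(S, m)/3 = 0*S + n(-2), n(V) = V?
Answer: -254315861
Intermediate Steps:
y(S, m) = 6 (y(S, m) = -3*(0*S - 2) = -3*(0 - 2) = -3*(-2) = 6)
x(l) = 4*l (x(l) = l*2² = l*4 = 4*l)
(21448 - 48477)*(9385 + x(y(-14, 4))) = (21448 - 48477)*(9385 + 4*6) = -27029*(9385 + 24) = -27029*9409 = -254315861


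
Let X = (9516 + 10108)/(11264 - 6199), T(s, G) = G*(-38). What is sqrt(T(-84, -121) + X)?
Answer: 43*sqrt(63849390)/5065 ≈ 67.837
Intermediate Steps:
T(s, G) = -38*G
X = 19624/5065 ≈ 3.8744
sqrt(T(-84, -121) + X) = sqrt(-38*(-121) + 19624/5065) = sqrt(4598 + 19624/5065) = sqrt(23308494/5065) = 43*sqrt(63849390)/5065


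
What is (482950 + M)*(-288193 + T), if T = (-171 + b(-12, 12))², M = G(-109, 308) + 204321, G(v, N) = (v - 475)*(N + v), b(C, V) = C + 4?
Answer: -146276880360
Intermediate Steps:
b(C, V) = 4 + C
G(v, N) = (-475 + v)*(N + v)
M = 88105 (M = ((-109)² - 475*308 - 475*(-109) + 308*(-109)) + 204321 = (11881 - 146300 + 51775 - 33572) + 204321 = -116216 + 204321 = 88105)
T = 32041 (T = (-171 + (4 - 12))² = (-171 - 8)² = (-179)² = 32041)
(482950 + M)*(-288193 + T) = (482950 + 88105)*(-288193 + 32041) = 571055*(-256152) = -146276880360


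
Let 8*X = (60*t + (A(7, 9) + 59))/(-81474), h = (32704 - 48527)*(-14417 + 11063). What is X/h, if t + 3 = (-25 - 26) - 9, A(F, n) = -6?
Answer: 3727/34590824352864 ≈ 1.0775e-10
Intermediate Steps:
t = -63 (t = -3 + ((-25 - 26) - 9) = -3 + (-51 - 9) = -3 - 60 = -63)
h = 53070342 (h = -15823*(-3354) = 53070342)
X = 3727/651792 (X = ((60*(-63) + (-6 + 59))/(-81474))/8 = ((-3780 + 53)*(-1/81474))/8 = (-3727*(-1/81474))/8 = (⅛)*(3727/81474) = 3727/651792 ≈ 0.0057181)
X/h = (3727/651792)/53070342 = (3727/651792)*(1/53070342) = 3727/34590824352864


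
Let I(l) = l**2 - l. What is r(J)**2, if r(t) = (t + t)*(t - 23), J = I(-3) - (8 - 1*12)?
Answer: 50176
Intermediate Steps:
J = 16 (J = -3*(-1 - 3) - (8 - 1*12) = -3*(-4) - (8 - 12) = 12 - 1*(-4) = 12 + 4 = 16)
r(t) = 2*t*(-23 + t) (r(t) = (2*t)*(-23 + t) = 2*t*(-23 + t))
r(J)**2 = (2*16*(-23 + 16))**2 = (2*16*(-7))**2 = (-224)**2 = 50176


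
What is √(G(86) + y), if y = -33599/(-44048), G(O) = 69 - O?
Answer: I*√1968992401/11012 ≈ 4.0295*I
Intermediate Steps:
y = 33599/44048 (y = -33599*(-1/44048) = 33599/44048 ≈ 0.76278)
√(G(86) + y) = √((69 - 1*86) + 33599/44048) = √((69 - 86) + 33599/44048) = √(-17 + 33599/44048) = √(-715217/44048) = I*√1968992401/11012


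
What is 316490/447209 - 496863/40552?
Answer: -209367302887/18135219368 ≈ -11.545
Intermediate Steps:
316490/447209 - 496863/40552 = -209367302887/18135219368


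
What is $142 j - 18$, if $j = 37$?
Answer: $5236$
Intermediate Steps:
$142 j - 18 = 142 \cdot 37 - 18 = 5254 - 18 = 5236$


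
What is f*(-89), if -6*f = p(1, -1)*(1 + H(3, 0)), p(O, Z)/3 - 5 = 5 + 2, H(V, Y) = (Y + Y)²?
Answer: 534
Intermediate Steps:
H(V, Y) = 4*Y² (H(V, Y) = (2*Y)² = 4*Y²)
p(O, Z) = 36 (p(O, Z) = 15 + 3*(5 + 2) = 15 + 3*7 = 15 + 21 = 36)
f = -6 (f = -6*(1 + 4*0²) = -6*(1 + 4*0) = -6*(1 + 0) = -6 ≈ -6.0000)
f*(-89) = -6*(-89) = 534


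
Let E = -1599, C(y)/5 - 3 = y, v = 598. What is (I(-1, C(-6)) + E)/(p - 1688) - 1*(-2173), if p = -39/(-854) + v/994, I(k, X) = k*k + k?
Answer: 222418637251/102310945 ≈ 2173.9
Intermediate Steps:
C(y) = 15 + 5*y
I(k, X) = k + k**2 (I(k, X) = k**2 + k = k + k**2)
p = 39247/60634 (p = -39/(-854) + 598/994 = -39*(-1/854) + 598*(1/994) = 39/854 + 299/497 = 39247/60634 ≈ 0.64728)
(I(-1, C(-6)) + E)/(p - 1688) - 1*(-2173) = (-(1 - 1) - 1599)/(39247/60634 - 1688) - 1*(-2173) = (-1*0 - 1599)/(-102310945/60634) + 2173 = (0 - 1599)*(-60634/102310945) + 2173 = -1599*(-60634/102310945) + 2173 = 96953766/102310945 + 2173 = 222418637251/102310945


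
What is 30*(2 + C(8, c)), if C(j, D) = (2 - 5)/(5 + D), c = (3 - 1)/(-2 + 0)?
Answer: 75/2 ≈ 37.500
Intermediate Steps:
c = -1 (c = 2/(-2) = 2*(-1/2) = -1)
C(j, D) = -3/(5 + D)
30*(2 + C(8, c)) = 30*(2 - 3/(5 - 1)) = 30*(2 - 3/4) = 30*(5/4) = 75/2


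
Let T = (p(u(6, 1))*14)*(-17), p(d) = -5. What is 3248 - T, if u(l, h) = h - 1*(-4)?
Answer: 2058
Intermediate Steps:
u(l, h) = 4 + h (u(l, h) = h + 4 = 4 + h)
T = 1190 (T = -5*14*(-17) = -70*(-17) = 1190)
3248 - T = 3248 - 1*1190 = 3248 - 1190 = 2058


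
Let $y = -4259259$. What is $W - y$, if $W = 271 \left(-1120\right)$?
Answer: $3955739$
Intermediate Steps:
$W = -303520$
$W - y = -303520 - -4259259 = -303520 + 4259259 = 3955739$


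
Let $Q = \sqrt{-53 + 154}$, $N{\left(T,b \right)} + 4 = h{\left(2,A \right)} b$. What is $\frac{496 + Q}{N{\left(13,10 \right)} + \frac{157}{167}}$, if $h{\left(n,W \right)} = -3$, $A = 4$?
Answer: $- \frac{82832}{5521} - \frac{167 \sqrt{101}}{5521} \approx -15.307$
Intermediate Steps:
$N{\left(T,b \right)} = -4 - 3 b$
$Q = \sqrt{101} \approx 10.05$
$\frac{496 + Q}{N{\left(13,10 \right)} + \frac{157}{167}} = \frac{496 + \sqrt{101}}{\left(-4 - 30\right) + \frac{157}{167}} = \frac{496 + \sqrt{101}}{\left(-4 - 30\right) + 157 \cdot \frac{1}{167}} = \frac{496 + \sqrt{101}}{-34 + \frac{157}{167}} = \frac{496 + \sqrt{101}}{- \frac{5521}{167}} = \left(496 + \sqrt{101}\right) \left(- \frac{167}{5521}\right) = - \frac{82832}{5521} - \frac{167 \sqrt{101}}{5521}$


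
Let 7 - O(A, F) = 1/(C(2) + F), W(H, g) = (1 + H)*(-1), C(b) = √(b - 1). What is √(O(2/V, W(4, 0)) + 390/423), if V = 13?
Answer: √649869/282 ≈ 2.8587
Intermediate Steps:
C(b) = √(-1 + b)
W(H, g) = -1 - H
O(A, F) = 7 - 1/(1 + F) (O(A, F) = 7 - 1/(√(-1 + 2) + F) = 7 - 1/(√1 + F) = 7 - 1/(1 + F))
√(O(2/V, W(4, 0)) + 390/423) = √((6 + 7*(-1 - 1*4))/(1 + (-1 - 1*4)) + 390/423) = √((6 + 7*(-1 - 4))/(1 + (-1 - 4)) + 390*(1/423)) = √((6 + 7*(-5))/(1 - 5) + 130/141) = √((6 - 35)/(-4) + 130/141) = √(-¼*(-29) + 130/141) = √(29/4 + 130/141) = √(4609/564) = √649869/282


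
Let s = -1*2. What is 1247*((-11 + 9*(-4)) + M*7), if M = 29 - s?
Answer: 211990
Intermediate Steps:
s = -2
M = 31 (M = 29 - 1*(-2) = 29 + 2 = 31)
1247*((-11 + 9*(-4)) + M*7) = 1247*((-11 + 9*(-4)) + 31*7) = 1247*((-11 - 36) + 217) = 1247*(-47 + 217) = 1247*170 = 211990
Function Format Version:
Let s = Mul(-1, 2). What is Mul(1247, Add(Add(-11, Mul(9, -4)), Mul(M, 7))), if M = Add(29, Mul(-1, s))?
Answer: 211990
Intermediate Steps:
s = -2
M = 31 (M = Add(29, Mul(-1, -2)) = Add(29, 2) = 31)
Mul(1247, Add(Add(-11, Mul(9, -4)), Mul(M, 7))) = Mul(1247, Add(Add(-11, Mul(9, -4)), Mul(31, 7))) = Mul(1247, Add(Add(-11, -36), 217)) = Mul(1247, Add(-47, 217)) = Mul(1247, 170) = 211990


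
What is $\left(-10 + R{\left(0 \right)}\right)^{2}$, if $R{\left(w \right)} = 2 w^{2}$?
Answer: $100$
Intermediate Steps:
$\left(-10 + R{\left(0 \right)}\right)^{2} = \left(-10 + 2 \cdot 0^{2}\right)^{2} = \left(-10 + 2 \cdot 0\right)^{2} = \left(-10 + 0\right)^{2} = \left(-10\right)^{2} = 100$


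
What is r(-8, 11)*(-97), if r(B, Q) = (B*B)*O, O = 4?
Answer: -24832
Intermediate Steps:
r(B, Q) = 4*B² (r(B, Q) = (B*B)*4 = B²*4 = 4*B²)
r(-8, 11)*(-97) = (4*(-8)²)*(-97) = (4*64)*(-97) = 256*(-97) = -24832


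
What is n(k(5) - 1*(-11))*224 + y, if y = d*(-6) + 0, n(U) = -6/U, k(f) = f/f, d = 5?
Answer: -142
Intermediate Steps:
k(f) = 1
y = -30 (y = 5*(-6) + 0 = -30 + 0 = -30)
n(k(5) - 1*(-11))*224 + y = -6/(1 - 1*(-11))*224 - 30 = -6/(1 + 11)*224 - 30 = -6/12*224 - 30 = -6*1/12*224 - 30 = -1/2*224 - 30 = -112 - 30 = -142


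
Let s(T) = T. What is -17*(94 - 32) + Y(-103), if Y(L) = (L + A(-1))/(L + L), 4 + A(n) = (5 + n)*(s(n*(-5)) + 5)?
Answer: -217057/206 ≈ -1053.7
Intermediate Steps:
A(n) = -4 + (5 + n)*(5 - 5*n) (A(n) = -4 + (5 + n)*(n*(-5) + 5) = -4 + (5 + n)*(-5*n + 5) = -4 + (5 + n)*(5 - 5*n))
Y(L) = (36 + L)/(2*L) (Y(L) = (L + (21 - 20*(-1) - 5*(-1)²))/(L + L) = (L + (21 + 20 - 5*1))/((2*L)) = (L + (21 + 20 - 5))*(1/(2*L)) = (L + 36)*(1/(2*L)) = (36 + L)*(1/(2*L)) = (36 + L)/(2*L))
-17*(94 - 32) + Y(-103) = -17*(94 - 32) + (½)*(36 - 103)/(-103) = -17*62 + (½)*(-1/103)*(-67) = -1054 + 67/206 = -217057/206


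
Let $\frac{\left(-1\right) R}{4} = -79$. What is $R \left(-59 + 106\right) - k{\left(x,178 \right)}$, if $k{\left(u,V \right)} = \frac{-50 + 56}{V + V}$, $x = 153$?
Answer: $\frac{2643653}{178} \approx 14852.0$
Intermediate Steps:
$R = 316$ ($R = \left(-4\right) \left(-79\right) = 316$)
$k{\left(u,V \right)} = \frac{3}{V}$ ($k{\left(u,V \right)} = \frac{6}{2 V} = 6 \frac{1}{2 V} = \frac{3}{V}$)
$R \left(-59 + 106\right) - k{\left(x,178 \right)} = 316 \left(-59 + 106\right) - \frac{3}{178} = 316 \cdot 47 - 3 \cdot \frac{1}{178} = 14852 - \frac{3}{178} = \frac{2643653}{178}$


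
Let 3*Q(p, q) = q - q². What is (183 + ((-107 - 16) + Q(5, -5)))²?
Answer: 2500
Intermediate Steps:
Q(p, q) = -q²/3 + q/3 (Q(p, q) = (q - q²)/3 = -q²/3 + q/3)
(183 + ((-107 - 16) + Q(5, -5)))² = (183 + ((-107 - 16) + (⅓)*(-5)*(1 - 1*(-5))))² = (183 + (-123 + (⅓)*(-5)*(1 + 5)))² = (183 + (-123 + (⅓)*(-5)*6))² = (183 + (-123 - 10))² = (183 - 133)² = 50² = 2500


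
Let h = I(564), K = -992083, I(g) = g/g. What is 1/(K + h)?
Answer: -1/992082 ≈ -1.0080e-6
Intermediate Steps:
I(g) = 1
h = 1
1/(K + h) = 1/(-992083 + 1) = 1/(-992082) = -1/992082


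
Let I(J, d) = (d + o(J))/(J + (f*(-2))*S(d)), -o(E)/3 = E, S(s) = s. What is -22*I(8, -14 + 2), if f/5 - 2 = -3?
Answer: -99/14 ≈ -7.0714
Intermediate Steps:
f = -5 (f = 10 + 5*(-3) = 10 - 15 = -5)
o(E) = -3*E
I(J, d) = (d - 3*J)/(J + 10*d) (I(J, d) = (d - 3*J)/(J + (-5*(-2))*d) = (d - 3*J)/(J + 10*d))
-22*I(8, -14 + 2) = -22*((-14 + 2) - 3*8)/(8 + 10*(-14 + 2)) = -22*(-12 - 24)/(8 + 10*(-12)) = -22*(-36)/(8 - 120) = -22*(-36)/(-112) = -(-11)*(-36)/56 = -22*9/28 = -99/14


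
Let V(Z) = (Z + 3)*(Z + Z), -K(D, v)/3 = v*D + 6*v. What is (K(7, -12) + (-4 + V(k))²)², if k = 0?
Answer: 234256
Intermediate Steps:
K(D, v) = -18*v - 3*D*v (K(D, v) = -3*(v*D + 6*v) = -3*(D*v + 6*v) = -3*(6*v + D*v) = -18*v - 3*D*v)
V(Z) = 2*Z*(3 + Z) (V(Z) = (3 + Z)*(2*Z) = 2*Z*(3 + Z))
(K(7, -12) + (-4 + V(k))²)² = (-3*(-12)*(6 + 7) + (-4 + 2*0*(3 + 0))²)² = (-3*(-12)*13 + (-4 + 2*0*3)²)² = (468 + (-4 + 0)²)² = (468 + (-4)²)² = (468 + 16)² = 484² = 234256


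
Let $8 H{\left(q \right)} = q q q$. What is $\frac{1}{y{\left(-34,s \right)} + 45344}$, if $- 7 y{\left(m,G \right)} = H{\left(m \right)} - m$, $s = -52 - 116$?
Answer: $\frac{1}{46041} \approx 2.172 \cdot 10^{-5}$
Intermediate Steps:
$s = -168$ ($s = -52 - 116 = -168$)
$H{\left(q \right)} = \frac{q^{3}}{8}$ ($H{\left(q \right)} = \frac{q q q}{8} = \frac{q^{2} q}{8} = \frac{q^{3}}{8}$)
$y{\left(m,G \right)} = - \frac{m^{3}}{56} + \frac{m}{7}$ ($y{\left(m,G \right)} = - \frac{\frac{m^{3}}{8} - m}{7} = - \frac{- m + \frac{m^{3}}{8}}{7} = - \frac{m^{3}}{56} + \frac{m}{7}$)
$\frac{1}{y{\left(-34,s \right)} + 45344} = \frac{1}{\frac{1}{56} \left(-34\right) \left(8 - \left(-34\right)^{2}\right) + 45344} = \frac{1}{\frac{1}{56} \left(-34\right) \left(8 - 1156\right) + 45344} = \frac{1}{\frac{1}{56} \left(-34\right) \left(-1148\right) + 45344} = \frac{1}{697 + 45344} = \frac{1}{46041}$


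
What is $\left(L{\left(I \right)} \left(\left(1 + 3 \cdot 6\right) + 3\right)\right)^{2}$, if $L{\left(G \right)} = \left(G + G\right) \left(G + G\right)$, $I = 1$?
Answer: $7744$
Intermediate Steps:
$L{\left(G \right)} = 4 G^{2}$ ($L{\left(G \right)} = 2 G 2 G = 4 G^{2}$)
$\left(L{\left(I \right)} \left(\left(1 + 3 \cdot 6\right) + 3\right)\right)^{2} = \left(4 \cdot 1^{2} \left(\left(1 + 3 \cdot 6\right) + 3\right)\right)^{2} = \left(4 \cdot 1 \left(\left(1 + 18\right) + 3\right)\right)^{2} = \left(4 \left(19 + 3\right)\right)^{2} = \left(4 \cdot 22\right)^{2} = 88^{2} = 7744$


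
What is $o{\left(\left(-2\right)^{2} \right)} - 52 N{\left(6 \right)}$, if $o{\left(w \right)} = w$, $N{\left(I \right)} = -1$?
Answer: $56$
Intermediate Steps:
$o{\left(\left(-2\right)^{2} \right)} - 52 N{\left(6 \right)} = \left(-2\right)^{2} - -52 = 4 + 52 = 56$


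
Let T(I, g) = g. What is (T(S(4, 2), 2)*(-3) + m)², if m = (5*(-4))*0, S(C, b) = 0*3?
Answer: 36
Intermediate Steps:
S(C, b) = 0
m = 0 (m = -20*0 = 0)
(T(S(4, 2), 2)*(-3) + m)² = (2*(-3) + 0)² = (-6 + 0)² = (-6)² = 36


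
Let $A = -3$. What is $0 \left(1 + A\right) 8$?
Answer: $0$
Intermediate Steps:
$0 \left(1 + A\right) 8 = 0 \left(1 - 3\right) 8 = 0 \left(-2\right) 8 = 0 \cdot 8 = 0$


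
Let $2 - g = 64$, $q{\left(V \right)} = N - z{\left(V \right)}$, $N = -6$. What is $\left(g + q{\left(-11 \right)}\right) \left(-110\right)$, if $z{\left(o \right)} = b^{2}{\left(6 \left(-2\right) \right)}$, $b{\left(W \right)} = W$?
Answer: $23320$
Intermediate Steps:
$z{\left(o \right)} = 144$ ($z{\left(o \right)} = \left(6 \left(-2\right)\right)^{2} = \left(-12\right)^{2} = 144$)
$q{\left(V \right)} = -150$ ($q{\left(V \right)} = -6 - 144 = -150$)
$g = -62$ ($g = 2 - 64 = -62$)
$\left(g + q{\left(-11 \right)}\right) \left(-110\right) = \left(-62 - 150\right) \left(-110\right) = \left(-212\right) \left(-110\right) = 23320$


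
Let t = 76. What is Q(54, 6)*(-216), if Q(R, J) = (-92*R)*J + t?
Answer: 6422112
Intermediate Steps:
Q(R, J) = 76 - 92*J*R (Q(R, J) = (-92*R)*J + 76 = -92*J*R + 76 = 76 - 92*J*R)
Q(54, 6)*(-216) = (76 - 92*6*54)*(-216) = (76 - 29808)*(-216) = -29732*(-216) = 6422112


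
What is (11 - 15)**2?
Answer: 16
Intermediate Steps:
(11 - 15)**2 = (-4)**2 = 16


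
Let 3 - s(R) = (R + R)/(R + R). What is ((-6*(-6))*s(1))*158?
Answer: 11376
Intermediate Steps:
s(R) = 2 (s(R) = 3 - (R + R)/(R + R) = 3 - 2*R/(2*R) = 3 - 2*R*1/(2*R) = 3 - 1*1 = 3 - 1 = 2)
((-6*(-6))*s(1))*158 = (-6*(-6)*2)*158 = (36*2)*158 = 72*158 = 11376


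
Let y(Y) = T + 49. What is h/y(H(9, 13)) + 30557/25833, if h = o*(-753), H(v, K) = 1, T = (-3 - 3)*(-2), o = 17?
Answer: -328824256/1575813 ≈ -208.67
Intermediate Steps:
T = 12 (T = -6*(-2) = 12)
y(Y) = 61 (y(Y) = 12 + 49 = 61)
h = -12801 (h = 17*(-753) = -12801)
h/y(H(9, 13)) + 30557/25833 = -12801/61 + 30557/25833 = -328824256/1575813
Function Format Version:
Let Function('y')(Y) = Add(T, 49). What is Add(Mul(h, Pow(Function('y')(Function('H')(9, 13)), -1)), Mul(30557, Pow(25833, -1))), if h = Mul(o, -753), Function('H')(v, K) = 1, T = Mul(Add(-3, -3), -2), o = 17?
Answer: Rational(-328824256, 1575813) ≈ -208.67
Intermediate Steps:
T = 12 (T = Mul(-6, -2) = 12)
Function('y')(Y) = 61 (Function('y')(Y) = Add(12, 49) = 61)
h = -12801 (h = Mul(17, -753) = -12801)
Add(Mul(h, Pow(Function('y')(Function('H')(9, 13)), -1)), Mul(30557, Pow(25833, -1))) = Add(Mul(-12801, Pow(61, -1)), Mul(30557, Pow(25833, -1))) = Add(Mul(-12801, Rational(1, 61)), Mul(30557, Rational(1, 25833))) = Add(Rational(-12801, 61), Rational(30557, 25833)) = Rational(-328824256, 1575813)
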